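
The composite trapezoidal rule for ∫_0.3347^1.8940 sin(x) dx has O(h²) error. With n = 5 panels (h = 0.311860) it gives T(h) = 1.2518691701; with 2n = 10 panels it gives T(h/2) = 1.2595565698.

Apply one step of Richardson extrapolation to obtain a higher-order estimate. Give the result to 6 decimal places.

Order 2 gives 2^r = 4 and 2^r − 1 = 3.
4×1.2595565698 = 5.0382262792; 5.0382262792 − 1.2518691701 = 3.7863571091
Extrapolated: 3.7863571091 / 3 = 1.2621190364

1.262119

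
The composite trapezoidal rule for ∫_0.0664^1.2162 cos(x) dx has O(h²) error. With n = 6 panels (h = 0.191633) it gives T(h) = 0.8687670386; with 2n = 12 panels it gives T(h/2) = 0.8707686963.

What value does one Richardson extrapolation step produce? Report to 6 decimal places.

r = 2: numerator weight 4, denominator 3.
4×0.8707686963 = 3.4830747852; 3.4830747852 − 0.8687670386 = 2.6143077466
R = 2.6143077466/3 = 0.8714359155
Shift from A(h/2): +0.0006672192.

0.871436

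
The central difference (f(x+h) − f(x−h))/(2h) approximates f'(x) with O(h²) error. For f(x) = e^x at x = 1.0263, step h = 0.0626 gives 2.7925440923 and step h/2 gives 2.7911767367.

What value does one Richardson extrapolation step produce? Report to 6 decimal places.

Method order is 2; weight 2^2 = 4.
4×2.7911767367 = 11.1647069468; subtract 2.7925440923 → 8.3721628545
R = 8.3721628545/3 = 2.7907209515
Shift from A(h/2): −0.0004557852.

2.790721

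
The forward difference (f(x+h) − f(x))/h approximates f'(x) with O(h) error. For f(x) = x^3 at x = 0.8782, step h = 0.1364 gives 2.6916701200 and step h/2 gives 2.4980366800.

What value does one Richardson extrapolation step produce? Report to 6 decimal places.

2.304403

The method has order 1: 2^1 = 2.
Top: 2(2.4980366800) − (2.6916701200) = 2.3044032400
Divide by 2^1 − 1 = 1.
R = 2.3044032400/1 = 2.3044032400
Shift from A(h/2): −0.1936334400.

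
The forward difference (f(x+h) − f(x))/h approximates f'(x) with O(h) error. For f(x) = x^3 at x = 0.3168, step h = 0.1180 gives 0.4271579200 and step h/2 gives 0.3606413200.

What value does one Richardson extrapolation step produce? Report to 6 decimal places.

0.294125

The method has order 1: 2^1 = 2.
A(h/2) − A(h) = 0.3606413200 − 0.4271579200 = -0.0665166000
Correction (A(h/2) − A(h))/(2 − 1) = (-0.0665166000)/1 = -0.0665166000
R = A(h/2) + (A(h/2) − A(h))/1 = 0.3606413200 − 0.0665166000 = 0.2941247200
Shift from A(h/2): −0.0665166000.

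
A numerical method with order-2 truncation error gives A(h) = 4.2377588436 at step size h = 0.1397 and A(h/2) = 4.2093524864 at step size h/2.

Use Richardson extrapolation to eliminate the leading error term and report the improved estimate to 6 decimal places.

Method order is 2; weight 2^2 = 4.
4 × 4.2093524864 = 16.8374099456; subtract 4.2377588436 → 12.5996511020
(4 × 4.2093524864 − 4.2377588436)/(4 − 1) = 4.1998837007

4.199884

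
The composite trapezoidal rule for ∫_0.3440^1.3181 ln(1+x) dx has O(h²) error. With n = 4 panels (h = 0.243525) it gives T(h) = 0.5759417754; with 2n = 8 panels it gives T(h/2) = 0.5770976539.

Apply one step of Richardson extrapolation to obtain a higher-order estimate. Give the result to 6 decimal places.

The method has order 2: 2^2 = 4.
4·0.5770976539 = 2.3083906156; 2.3083906156 − 0.5759417754 = 1.7324488402
Divide by 2^2 − 1 = 3.
R = 1.7324488402/3 = 0.5774829467
Gap between inputs: 1.156e-03; correction applied: +0.0003852928.

0.577483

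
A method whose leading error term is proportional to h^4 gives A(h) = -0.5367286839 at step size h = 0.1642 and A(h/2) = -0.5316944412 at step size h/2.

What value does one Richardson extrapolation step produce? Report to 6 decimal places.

r = 4: numerator weight 16, denominator 15.
Top: 16(-0.5316944412) − (-0.5367286839) = -7.9703823753
Denominator 16 − 1 = 15.
(-7.9703823753) ÷ 15 = -0.5313588250

-0.531359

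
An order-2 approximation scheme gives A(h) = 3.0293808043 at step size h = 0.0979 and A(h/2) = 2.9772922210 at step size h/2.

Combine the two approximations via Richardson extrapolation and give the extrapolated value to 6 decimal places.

2.959929

The method has order 2: 2^2 = 4.
Top: 4(2.9772922210) − (3.0293808043) = 8.8797880797
(4*2.9772922210 − 3.0293808043)/(4 − 1) = 2.9599293599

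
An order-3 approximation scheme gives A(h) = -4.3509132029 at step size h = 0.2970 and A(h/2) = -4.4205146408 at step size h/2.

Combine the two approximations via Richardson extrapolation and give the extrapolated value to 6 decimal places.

-4.430458

Order 3 gives 2^r = 8 and 2^r − 1 = 7.
Difference of the inputs: -4.4205146408 − (-4.3509132029) = -0.0696014379
Divide by 2^3 − 1 = 7: (-0.0696014379)/7 = -0.0099430626
R = -4.4205146408 − 0.0099430626 = -4.4304577034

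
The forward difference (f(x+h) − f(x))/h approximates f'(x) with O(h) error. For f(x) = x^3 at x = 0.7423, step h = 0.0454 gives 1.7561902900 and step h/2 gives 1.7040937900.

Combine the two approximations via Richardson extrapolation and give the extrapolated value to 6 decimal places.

1.651997

With r = 1 the leading error scales as h^1, so the weight is 2^1 = 2.
2 × 1.7040937900 = 3.4081875800; 3.4081875800 − 1.7561902900 = 1.6519972900
Extrapolated: 1.6519972900 / 1 = 1.6519972900
Shift from A(h/2): −0.0520965000.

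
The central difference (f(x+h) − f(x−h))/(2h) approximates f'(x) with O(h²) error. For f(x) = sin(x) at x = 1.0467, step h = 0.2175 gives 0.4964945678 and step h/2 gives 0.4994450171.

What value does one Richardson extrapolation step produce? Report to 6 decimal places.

Method order is 2; weight 2^2 = 4.
Numerator 4×A(h/2) − A(h) = 4×0.4994450171 − 0.4964945678 = 1.5012855006
Denominator 4 − 1 = 3.
1.5012855006 ÷ 3 = 0.5004285002

0.500429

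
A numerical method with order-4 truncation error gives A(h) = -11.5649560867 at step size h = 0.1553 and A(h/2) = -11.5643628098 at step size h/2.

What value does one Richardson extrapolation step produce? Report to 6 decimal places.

Method order is 4; weight 2^4 = 16.
Weighted: (-185.0298049568) − (-11.5649560867) = -173.4648488701
Divide by 2^4 − 1 = 15.
So the Richardson estimate is -11.5643232580.

-11.564323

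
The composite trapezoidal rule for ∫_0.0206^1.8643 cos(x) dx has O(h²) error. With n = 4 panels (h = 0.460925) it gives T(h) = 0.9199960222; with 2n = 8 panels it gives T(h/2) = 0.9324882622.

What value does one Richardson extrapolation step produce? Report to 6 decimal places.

The method has order 2: 2^2 = 4.
4*0.9324882622 = 3.7299530488; subtract 0.9199960222 → 2.8099570266
(4*0.9324882622 − 0.9199960222)/(4 − 1) = 0.9366523422
Gap between inputs: 1.249e-02; correction applied: +0.0041640800.

0.936652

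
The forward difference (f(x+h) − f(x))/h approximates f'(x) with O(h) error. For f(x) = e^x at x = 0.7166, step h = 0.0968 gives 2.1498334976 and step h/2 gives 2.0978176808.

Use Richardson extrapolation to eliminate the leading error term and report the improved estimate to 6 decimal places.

Error is O(h^1); halving h shrinks it by 2^1 = 2.
2*2.0978176808 = 4.1956353616; subtract 2.1498334976 → 2.0458018640
(2*2.0978176808 − 2.1498334976)/(2 − 1) = 2.0458018640
Correction |R − A(h/2)| = 5.202e-02; gap |A(h/2) − A(h)| = 5.202e-02.

2.045802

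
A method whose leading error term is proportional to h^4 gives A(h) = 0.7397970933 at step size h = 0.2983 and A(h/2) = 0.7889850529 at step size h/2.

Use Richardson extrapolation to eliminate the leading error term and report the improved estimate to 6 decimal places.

0.792264

Method order is 4; weight 2^4 = 16.
Top: 16(0.7889850529) − (0.7397970933) = 11.8839637531
R = 11.8839637531/15 = 0.7922642502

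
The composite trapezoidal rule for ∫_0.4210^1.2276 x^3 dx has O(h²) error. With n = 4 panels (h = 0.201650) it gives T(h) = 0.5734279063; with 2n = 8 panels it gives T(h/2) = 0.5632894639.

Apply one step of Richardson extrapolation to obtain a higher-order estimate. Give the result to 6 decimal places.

0.559910

Method order is 2; weight 2^2 = 4.
4 × 0.5632894639 = 2.2531578556; 2.2531578556 − 0.5734279063 = 1.6797299493
1.6797299493 ÷ 3 = 0.5599099831
Shift from A(h/2): −0.0033794808.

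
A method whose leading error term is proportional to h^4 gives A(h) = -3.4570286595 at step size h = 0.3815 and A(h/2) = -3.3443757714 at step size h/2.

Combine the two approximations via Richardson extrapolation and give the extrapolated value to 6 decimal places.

r = 4, so 2^r = 16.
Weighted: (-53.5100123424) − (-3.4570286595) = -50.0529836829
Denominator 16 − 1 = 15.
(16×(-3.3443757714) − (-3.4570286595))/(16 − 1) = -3.3368655789
Shift from A(h/2): +0.0075101925.

-3.336866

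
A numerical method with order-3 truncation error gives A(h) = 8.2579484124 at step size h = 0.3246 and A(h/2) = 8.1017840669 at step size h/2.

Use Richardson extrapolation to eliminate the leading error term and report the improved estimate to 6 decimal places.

r = 3, so 2^r = 8.
Numerator 8 × A(h/2) − A(h) = 8 × 8.1017840669 − 8.2579484124 = 56.5563241228
Divide by 2^3 − 1 = 7.
R = 56.5563241228/7 = 8.0794748747
Shift from A(h/2): −0.0223091922.

8.079475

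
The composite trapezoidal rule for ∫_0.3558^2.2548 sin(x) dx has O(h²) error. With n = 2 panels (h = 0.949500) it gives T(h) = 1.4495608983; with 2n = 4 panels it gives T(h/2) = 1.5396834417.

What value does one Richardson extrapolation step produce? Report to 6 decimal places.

Leading term ∝ h^2; use weight 4 = 2^2.
Numerator 4·A(h/2) − A(h) = 4·1.5396834417 − 1.4495608983 = 4.7091728685
Denominator 4 − 1 = 3.
R = 4.7091728685/3 = 1.5697242895
Shift from A(h/2): +0.0300408478.

1.569724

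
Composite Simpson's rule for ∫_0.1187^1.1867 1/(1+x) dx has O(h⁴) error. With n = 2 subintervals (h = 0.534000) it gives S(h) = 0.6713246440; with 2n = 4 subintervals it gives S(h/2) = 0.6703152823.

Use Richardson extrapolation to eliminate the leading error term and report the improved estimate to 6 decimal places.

The method has order 4: 2^4 = 16.
Top: 16(0.6703152823) − (0.6713246440) = 10.0537198728
Divide by 2^4 − 1 = 15.
So the Richardson estimate is 0.6702479915.

0.670248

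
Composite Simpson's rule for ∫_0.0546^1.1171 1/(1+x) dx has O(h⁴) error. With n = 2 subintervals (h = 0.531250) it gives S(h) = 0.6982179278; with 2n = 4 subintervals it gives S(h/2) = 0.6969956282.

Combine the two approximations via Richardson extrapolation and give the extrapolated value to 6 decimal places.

0.696914

Order 4 gives 2^r = 16 and 2^r − 1 = 15.
Difference of the inputs: 0.6969956282 − 0.6982179278 = -0.0012222996
Divide by 2^4 − 1 = 15: (-0.0012222996)/15 = -0.0000814866
R = A(h/2) + (A(h/2) − A(h))/15 = 0.6969956282 − 0.0000814866 = 0.6969141416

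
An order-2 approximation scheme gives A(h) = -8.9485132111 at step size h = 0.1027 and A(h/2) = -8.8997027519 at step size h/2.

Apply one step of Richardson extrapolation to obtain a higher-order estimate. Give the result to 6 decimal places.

With r = 2 the leading error scales as h^2, so the weight is 2^2 = 4.
Numerator 4×A(h/2) − A(h) = 4×(-8.8997027519) − (-8.9485132111) = -26.6502977965
Denominator 4 − 1 = 3.
Extrapolated: (-26.6502977965) / 3 = -8.8834325988

-8.883433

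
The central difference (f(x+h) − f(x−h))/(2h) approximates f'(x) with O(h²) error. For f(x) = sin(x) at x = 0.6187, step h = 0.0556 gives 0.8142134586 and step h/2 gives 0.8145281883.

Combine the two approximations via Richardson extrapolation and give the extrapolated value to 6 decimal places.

0.814633

With r = 2 the leading error scales as h^2, so the weight is 2^2 = 4.
Weighted: 3.2581127532 − 0.8142134586 = 2.4438992946
(4·0.8145281883 − 0.8142134586)/(4 − 1) = 0.8146330982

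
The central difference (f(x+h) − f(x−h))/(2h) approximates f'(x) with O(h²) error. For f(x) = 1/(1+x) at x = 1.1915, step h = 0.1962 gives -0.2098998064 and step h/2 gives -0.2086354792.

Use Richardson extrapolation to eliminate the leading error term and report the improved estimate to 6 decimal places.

-0.208214

Error is O(h^2); halving h shrinks it by 2^2 = 4.
Weighted: (-0.8345419168) − (-0.2098998064) = -0.6246421104
Divide by 2^2 − 1 = 3.
Result: -0.2082140368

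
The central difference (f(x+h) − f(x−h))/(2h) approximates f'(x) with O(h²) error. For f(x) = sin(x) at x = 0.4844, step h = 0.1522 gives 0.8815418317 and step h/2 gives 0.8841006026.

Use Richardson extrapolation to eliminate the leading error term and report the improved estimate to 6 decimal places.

r = 2, so 2^r = 4.
A(h/2) − A(h) = 0.8841006026 − 0.8815418317 = 0.0025587709
Divide by 2^2 − 1 = 3: 0.0025587709/3 = 0.0008529236
R = A(h/2) + (A(h/2) − A(h))/3 = 0.8841006026 + 0.0008529236 = 0.8849535262

0.884954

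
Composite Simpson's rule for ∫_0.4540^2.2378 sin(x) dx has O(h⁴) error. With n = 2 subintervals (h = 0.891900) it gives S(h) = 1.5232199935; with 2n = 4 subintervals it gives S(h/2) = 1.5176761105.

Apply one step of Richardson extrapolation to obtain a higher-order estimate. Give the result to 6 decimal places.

r = 4, so 2^r = 16.
Top: 16(1.5176761105) − (1.5232199935) = 22.7595977745
Denominator 16 − 1 = 15.
So the Richardson estimate is 1.5173065183.
Gap between inputs: 5.544e-03; correction applied: −0.0003695922.

1.517307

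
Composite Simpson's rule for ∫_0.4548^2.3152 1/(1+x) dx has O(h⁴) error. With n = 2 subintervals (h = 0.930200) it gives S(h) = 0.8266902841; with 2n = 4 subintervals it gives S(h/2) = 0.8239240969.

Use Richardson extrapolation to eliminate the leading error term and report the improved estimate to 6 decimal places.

0.823740

r = 4: numerator weight 16, denominator 15.
16 × 0.8239240969 = 13.1827855504; subtract 0.8266902841 → 12.3560952663
Denominator 16 − 1 = 15.
12.3560952663 ÷ 15 = 0.8237396844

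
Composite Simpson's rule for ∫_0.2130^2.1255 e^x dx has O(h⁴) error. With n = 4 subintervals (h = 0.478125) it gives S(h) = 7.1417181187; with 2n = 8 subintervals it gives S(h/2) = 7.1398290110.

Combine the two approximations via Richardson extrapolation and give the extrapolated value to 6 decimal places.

7.139703

Method order is 4; weight 2^4 = 16.
Difference of the inputs: 7.1398290110 − 7.1417181187 = -0.0018891077
Correction (A(h/2) − A(h))/(16 − 1) = (-0.0018891077)/15 = -0.0001259405
R = A(h/2) + (A(h/2) − A(h))/15 = 7.1398290110 − 0.0001259405 = 7.1397030705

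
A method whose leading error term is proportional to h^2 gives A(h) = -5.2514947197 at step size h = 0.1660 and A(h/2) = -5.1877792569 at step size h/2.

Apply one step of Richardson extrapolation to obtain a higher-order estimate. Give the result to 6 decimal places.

-5.166541

The method has order 2: 2^2 = 4.
4 × (-5.1877792569) − (-5.2514947197) = -15.4996223079
Denominator 4 − 1 = 3.
R = (-15.4996223079)/3 = -5.1665407693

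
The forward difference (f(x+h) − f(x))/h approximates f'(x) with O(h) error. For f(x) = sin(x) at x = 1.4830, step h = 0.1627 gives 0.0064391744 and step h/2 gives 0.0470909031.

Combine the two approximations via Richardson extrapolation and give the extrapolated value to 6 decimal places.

0.087743

Error is O(h^1); halving h shrinks it by 2^1 = 2.
Top: 2(0.0470909031) − (0.0064391744) = 0.0877426318
Denominator 2 − 1 = 1.
0.0877426318 ÷ 1 = 0.0877426318
Gap between inputs: 4.065e-02; correction applied: +0.0406517287.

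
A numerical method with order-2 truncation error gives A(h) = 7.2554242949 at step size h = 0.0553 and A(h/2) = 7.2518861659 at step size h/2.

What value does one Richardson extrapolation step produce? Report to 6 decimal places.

Leading term ∝ h^2; use weight 4 = 2^2.
Weighted: 29.0075446636 − 7.2554242949 = 21.7521203687
Extrapolated: 21.7521203687 / 3 = 7.2507067896

7.250707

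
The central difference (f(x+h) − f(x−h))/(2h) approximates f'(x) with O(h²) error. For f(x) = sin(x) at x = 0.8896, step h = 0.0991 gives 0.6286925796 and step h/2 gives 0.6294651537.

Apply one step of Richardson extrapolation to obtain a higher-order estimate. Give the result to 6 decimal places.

0.629723

With r = 2 the leading error scales as h^2, so the weight is 2^2 = 4.
4×0.6294651537 = 2.5178606148; subtract 0.6286925796 → 1.8891680352
1.8891680352 ÷ 3 = 0.6297226784
Shift from A(h/2): +0.0002575247.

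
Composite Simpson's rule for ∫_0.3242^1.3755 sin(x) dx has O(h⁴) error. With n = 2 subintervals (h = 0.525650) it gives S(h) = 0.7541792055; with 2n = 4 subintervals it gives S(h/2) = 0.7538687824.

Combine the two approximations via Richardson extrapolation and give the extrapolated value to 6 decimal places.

Method order is 4; weight 2^4 = 16.
Numerator 16 × A(h/2) − A(h) = 16 × 0.7538687824 − 0.7541792055 = 11.3077213129
Extrapolated: 11.3077213129 / 15 = 0.7538480875
Correction |R − A(h/2)| = 2.069e-05; gap |A(h/2) − A(h)| = 3.104e-04.

0.753848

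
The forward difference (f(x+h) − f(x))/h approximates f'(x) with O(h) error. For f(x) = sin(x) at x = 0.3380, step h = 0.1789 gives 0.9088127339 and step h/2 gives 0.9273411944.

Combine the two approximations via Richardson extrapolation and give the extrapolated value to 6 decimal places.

Leading term ∝ h^1; use weight 2 = 2^1.
Numerator 2 × A(h/2) − A(h) = 2 × 0.9273411944 − 0.9088127339 = 0.9458696549
Denominator 2 − 1 = 1.
Extrapolated: 0.9458696549 / 1 = 0.9458696549
Shift from A(h/2): +0.0185284605.

0.945870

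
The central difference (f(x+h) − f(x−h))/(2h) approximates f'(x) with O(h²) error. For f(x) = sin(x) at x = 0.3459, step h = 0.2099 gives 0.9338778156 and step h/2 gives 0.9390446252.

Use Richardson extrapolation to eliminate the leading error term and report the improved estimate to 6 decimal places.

The method has order 2: 2^2 = 4.
A(h/2) − A(h) = 0.9390446252 − 0.9338778156 = 0.0051668096
Correction (A(h/2) − A(h))/(4 − 1) = 0.0051668096/3 = 0.0017222699
R = 0.9390446252 + 0.0017222699 = 0.9407668951
Shift from A(h/2): +0.0017222699.

0.940767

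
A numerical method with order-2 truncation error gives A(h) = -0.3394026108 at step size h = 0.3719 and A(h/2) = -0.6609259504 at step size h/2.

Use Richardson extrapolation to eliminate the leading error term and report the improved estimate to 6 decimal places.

-0.768100

Leading term ∝ h^2; use weight 4 = 2^2.
Top: 4(-0.6609259504) − (-0.3394026108) = -2.3043011908
R = (-2.3043011908)/3 = -0.7681003969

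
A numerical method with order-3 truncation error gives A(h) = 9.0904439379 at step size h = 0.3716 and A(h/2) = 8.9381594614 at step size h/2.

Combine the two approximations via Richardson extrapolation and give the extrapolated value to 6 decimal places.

Leading term ∝ h^3; use weight 8 = 2^3.
8×8.9381594614 − 9.0904439379 = 62.4148317533
Divide by 2^3 − 1 = 7.
62.4148317533 ÷ 7 = 8.9164045362
Correction |R − A(h/2)| = 2.175e-02; gap |A(h/2) − A(h)| = 1.523e-01.

8.916405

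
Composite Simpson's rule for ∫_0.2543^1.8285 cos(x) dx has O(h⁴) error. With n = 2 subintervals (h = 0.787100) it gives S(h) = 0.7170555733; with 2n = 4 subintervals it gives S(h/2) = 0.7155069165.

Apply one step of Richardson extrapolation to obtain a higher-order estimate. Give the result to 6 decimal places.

Order 4 gives 2^r = 16 and 2^r − 1 = 15.
16*0.7155069165 = 11.4481106640; subtract 0.7170555733 → 10.7310550907
(16*0.7155069165 − 0.7170555733)/(16 − 1) = 0.7154036727
Gap between inputs: 1.549e-03; correction applied: −0.0001032438.

0.715404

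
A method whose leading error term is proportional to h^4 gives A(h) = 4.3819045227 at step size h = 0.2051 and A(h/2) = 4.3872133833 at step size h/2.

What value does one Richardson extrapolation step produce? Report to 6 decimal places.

Leading term ∝ h^4; use weight 16 = 2^4.
16×4.3872133833 − 4.3819045227 = 65.8135096101
65.8135096101 ÷ 15 = 4.3875673073
Gap between inputs: 5.309e-03; correction applied: +0.0003539240.

4.387567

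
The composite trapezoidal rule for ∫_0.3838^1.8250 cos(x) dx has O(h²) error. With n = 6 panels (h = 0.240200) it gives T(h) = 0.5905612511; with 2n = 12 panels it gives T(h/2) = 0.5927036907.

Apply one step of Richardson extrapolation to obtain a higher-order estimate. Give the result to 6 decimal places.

0.593418

Method order is 2; weight 2^2 = 4.
4*0.5927036907 = 2.3708147628; subtract 0.5905612511 → 1.7802535117
Divide by 2^2 − 1 = 3.
1.7802535117 ÷ 3 = 0.5934178372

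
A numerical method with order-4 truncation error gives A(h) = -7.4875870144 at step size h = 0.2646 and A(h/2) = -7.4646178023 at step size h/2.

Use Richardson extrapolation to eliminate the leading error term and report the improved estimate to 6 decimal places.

Leading term ∝ h^4; use weight 16 = 2^4.
A(h/2) − A(h) = -7.4646178023 − (-7.4875870144) = 0.0229692121
Correction (A(h/2) − A(h))/(16 − 1) = 0.0229692121/15 = 0.0015312808
R = A(h/2) + (A(h/2) − A(h))/15 = -7.4646178023 + 0.0015312808 = -7.4630865215

-7.463087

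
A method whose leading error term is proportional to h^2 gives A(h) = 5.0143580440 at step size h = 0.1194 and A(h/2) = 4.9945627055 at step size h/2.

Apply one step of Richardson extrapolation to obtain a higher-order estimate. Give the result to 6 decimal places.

Order 2 gives 2^r = 4 and 2^r − 1 = 3.
4 × 4.9945627055 − 5.0143580440 = 14.9638927780
R = 14.9638927780/3 = 4.9879642593
Gap between inputs: 1.980e-02; correction applied: −0.0065984462.

4.987964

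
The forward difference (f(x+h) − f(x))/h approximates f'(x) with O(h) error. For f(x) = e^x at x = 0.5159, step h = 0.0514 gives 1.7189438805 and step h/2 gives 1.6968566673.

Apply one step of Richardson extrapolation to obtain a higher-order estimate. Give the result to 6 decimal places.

1.674769

Method order is 1; weight 2^1 = 2.
Weighted: 3.3937133346 − 1.7189438805 = 1.6747694541
Denominator 2 − 1 = 1.
1.6747694541 ÷ 1 = 1.6747694541
Gap between inputs: 2.209e-02; correction applied: −0.0220872132.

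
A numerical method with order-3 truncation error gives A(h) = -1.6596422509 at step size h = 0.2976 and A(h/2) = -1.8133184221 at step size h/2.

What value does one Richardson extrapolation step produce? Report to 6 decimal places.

r = 3, so 2^r = 8.
Numerator 8*A(h/2) − A(h) = 8*(-1.8133184221) − (-1.6596422509) = -12.8469051259
Denominator 8 − 1 = 7.
Result: -1.8352721608
Gap between inputs: 1.537e-01; correction applied: −0.0219537387.

-1.835272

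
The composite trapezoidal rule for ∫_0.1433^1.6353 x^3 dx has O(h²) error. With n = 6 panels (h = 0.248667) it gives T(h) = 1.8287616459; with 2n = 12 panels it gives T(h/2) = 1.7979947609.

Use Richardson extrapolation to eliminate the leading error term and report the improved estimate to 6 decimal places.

r = 2, so 2^r = 4.
4·1.7979947609 = 7.1919790436; subtract 1.8287616459 → 5.3632173977
(4·1.7979947609 − 1.8287616459)/(4 − 1) = 1.7877391326

1.787739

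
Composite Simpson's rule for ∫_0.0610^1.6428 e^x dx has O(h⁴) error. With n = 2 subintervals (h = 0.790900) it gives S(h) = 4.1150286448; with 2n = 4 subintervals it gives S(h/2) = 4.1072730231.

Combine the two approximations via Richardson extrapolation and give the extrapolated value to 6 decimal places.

r = 4: numerator weight 16, denominator 15.
16 × 4.1072730231 − 4.1150286448 = 61.6013397248
R = 61.6013397248/15 = 4.1067559817

4.106756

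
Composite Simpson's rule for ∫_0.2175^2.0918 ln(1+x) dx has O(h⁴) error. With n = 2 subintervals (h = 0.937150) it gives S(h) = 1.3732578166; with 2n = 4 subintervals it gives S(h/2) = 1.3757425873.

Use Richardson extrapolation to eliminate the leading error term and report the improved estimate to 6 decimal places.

1.375908

Error is O(h^4); halving h shrinks it by 2^4 = 16.
Top: 16(1.3757425873) − (1.3732578166) = 20.6386235802
Denominator 16 − 1 = 15.
R = 20.6386235802/15 = 1.3759082387
Shift from A(h/2): +0.0001656514.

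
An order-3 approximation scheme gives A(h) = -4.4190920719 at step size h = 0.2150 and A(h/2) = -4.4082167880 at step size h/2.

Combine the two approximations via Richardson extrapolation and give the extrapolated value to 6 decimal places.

With r = 3 the leading error scales as h^3, so the weight is 2^3 = 8.
8*(-4.4082167880) − (-4.4190920719) = -30.8466422321
R = (-30.8466422321)/7 = -4.4066631760

-4.406663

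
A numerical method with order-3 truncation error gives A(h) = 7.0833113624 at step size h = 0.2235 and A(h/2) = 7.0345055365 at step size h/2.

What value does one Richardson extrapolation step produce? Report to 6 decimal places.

7.027533

Leading term ∝ h^3; use weight 8 = 2^3.
2^3*A(h/2) = 56.2760442920; minus A(h) gives 49.1927329296.
(8*7.0345055365 − 7.0833113624)/(8 − 1) = 7.0275332757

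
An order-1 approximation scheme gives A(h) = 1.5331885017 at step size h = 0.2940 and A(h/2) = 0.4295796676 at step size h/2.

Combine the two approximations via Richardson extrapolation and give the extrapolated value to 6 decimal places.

-0.674029

r = 1: numerator weight 2, denominator 1.
A(h/2) − A(h) = 0.4295796676 − 1.5331885017 = -1.1036088341
Correction (A(h/2) − A(h))/(2 − 1) = (-1.1036088341)/1 = -1.1036088341
R = 0.4295796676 − 1.1036088341 = -0.6740291665
Shift from A(h/2): −1.1036088341.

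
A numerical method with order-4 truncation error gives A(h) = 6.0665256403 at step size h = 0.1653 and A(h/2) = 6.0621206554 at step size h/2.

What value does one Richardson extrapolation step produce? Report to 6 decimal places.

6.061827

Leading term ∝ h^4; use weight 16 = 2^4.
Numerator 16*A(h/2) − A(h) = 16*6.0621206554 − 6.0665256403 = 90.9274048461
(16*6.0621206554 − 6.0665256403)/(16 − 1) = 6.0618269897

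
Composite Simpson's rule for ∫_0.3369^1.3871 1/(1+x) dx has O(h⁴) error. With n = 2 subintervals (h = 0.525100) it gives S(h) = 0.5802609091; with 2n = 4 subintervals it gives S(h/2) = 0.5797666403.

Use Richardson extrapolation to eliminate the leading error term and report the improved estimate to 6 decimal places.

r = 4, so 2^r = 16.
Weighted: 9.2762662448 − 0.5802609091 = 8.6960053357
(16*0.5797666403 − 0.5802609091)/(16 − 1) = 0.5797336890
Gap between inputs: 4.943e-04; correction applied: −0.0000329513.

0.579734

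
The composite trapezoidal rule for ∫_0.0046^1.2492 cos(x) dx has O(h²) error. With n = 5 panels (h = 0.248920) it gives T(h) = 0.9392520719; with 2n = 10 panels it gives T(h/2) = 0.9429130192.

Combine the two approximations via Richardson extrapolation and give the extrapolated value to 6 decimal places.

The method has order 2: 2^2 = 4.
4·0.9429130192 − 0.9392520719 = 2.8324000049
Divide by 2^2 − 1 = 3.
Extrapolated: 2.8324000049 / 3 = 0.9441333350
Shift from A(h/2): +0.0012203158.

0.944133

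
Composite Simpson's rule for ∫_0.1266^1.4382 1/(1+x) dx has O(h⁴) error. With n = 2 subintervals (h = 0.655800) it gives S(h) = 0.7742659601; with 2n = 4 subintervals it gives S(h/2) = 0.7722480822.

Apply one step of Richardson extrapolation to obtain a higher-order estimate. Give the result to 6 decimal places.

0.772114

Method order is 4; weight 2^4 = 16.
Difference of the inputs: 0.7722480822 − 0.7742659601 = -0.0020178779
Divide by 2^4 − 1 = 15: (-0.0020178779)/15 = -0.0001345252
R = 0.7722480822 − 0.0001345252 = 0.7721135570
Shift from A(h/2): −0.0001345252.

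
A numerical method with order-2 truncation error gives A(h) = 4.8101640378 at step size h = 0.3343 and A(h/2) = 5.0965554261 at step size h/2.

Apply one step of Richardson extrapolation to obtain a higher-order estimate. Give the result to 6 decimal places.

The method has order 2: 2^2 = 4.
4×5.0965554261 = 20.3862217044; subtract 4.8101640378 → 15.5760576666
15.5760576666 ÷ 3 = 5.1920192222

5.192019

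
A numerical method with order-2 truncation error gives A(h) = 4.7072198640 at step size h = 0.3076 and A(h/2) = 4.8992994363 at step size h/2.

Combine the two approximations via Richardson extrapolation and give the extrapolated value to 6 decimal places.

4.963326

Method order is 2; weight 2^2 = 4.
4·4.8992994363 − 4.7072198640 = 14.8899778812
Divide by 2^2 − 1 = 3.
14.8899778812 ÷ 3 = 4.9633259604
Gap between inputs: 1.921e-01; correction applied: +0.0640265241.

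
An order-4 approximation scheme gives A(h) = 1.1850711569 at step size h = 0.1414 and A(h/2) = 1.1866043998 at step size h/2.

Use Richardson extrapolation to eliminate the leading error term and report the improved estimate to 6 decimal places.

1.186707

Order 4 gives 2^r = 16 and 2^r − 1 = 15.
Weighted: 18.9856703968 − 1.1850711569 = 17.8005992399
Denominator 16 − 1 = 15.
Result: 1.1867066160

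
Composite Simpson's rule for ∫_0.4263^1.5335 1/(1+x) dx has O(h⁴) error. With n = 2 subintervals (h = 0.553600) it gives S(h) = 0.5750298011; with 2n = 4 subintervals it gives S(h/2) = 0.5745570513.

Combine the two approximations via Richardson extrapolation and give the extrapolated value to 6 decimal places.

0.574526

Leading term ∝ h^4; use weight 16 = 2^4.
Weighted: 9.1929128208 − 0.5750298011 = 8.6178830197
(16 × 0.5745570513 − 0.5750298011)/(16 − 1) = 0.5745255346
Shift from A(h/2): −0.0000315167.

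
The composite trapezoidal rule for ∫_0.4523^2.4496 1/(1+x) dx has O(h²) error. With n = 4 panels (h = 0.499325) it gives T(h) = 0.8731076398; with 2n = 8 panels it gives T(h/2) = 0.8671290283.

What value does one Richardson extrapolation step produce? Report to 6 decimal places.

The method has order 2: 2^2 = 4.
2^2 × A(h/2) = 3.4685161132; minus A(h) gives 2.5954084734.
(4 × 0.8671290283 − 0.8731076398)/(4 − 1) = 0.8651361578

0.865136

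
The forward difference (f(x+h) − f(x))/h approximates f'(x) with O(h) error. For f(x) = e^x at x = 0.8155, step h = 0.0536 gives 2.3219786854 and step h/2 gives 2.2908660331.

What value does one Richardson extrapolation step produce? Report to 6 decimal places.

r = 1: numerator weight 2, denominator 1.
Weighted: 4.5817320662 − 2.3219786854 = 2.2597533808
Divide by 2^1 − 1 = 1.
So the Richardson estimate is 2.2597533808.

2.259753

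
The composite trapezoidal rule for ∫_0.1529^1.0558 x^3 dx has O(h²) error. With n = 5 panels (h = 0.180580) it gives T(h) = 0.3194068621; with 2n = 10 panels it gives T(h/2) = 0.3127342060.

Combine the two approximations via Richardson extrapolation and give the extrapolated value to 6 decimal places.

With r = 2 the leading error scales as h^2, so the weight is 2^2 = 4.
4 × 0.3127342060 = 1.2509368240; subtract 0.3194068621 → 0.9315299619
Divide by 2^2 − 1 = 3.
R = 0.9315299619/3 = 0.3105099873
Gap between inputs: 6.673e-03; correction applied: −0.0022242187.

0.310510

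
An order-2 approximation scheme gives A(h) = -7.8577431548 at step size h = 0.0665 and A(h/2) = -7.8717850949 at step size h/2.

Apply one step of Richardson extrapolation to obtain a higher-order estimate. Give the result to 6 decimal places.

Leading term ∝ h^2; use weight 4 = 2^2.
Numerator 4·A(h/2) − A(h) = 4·(-7.8717850949) − (-7.8577431548) = -23.6293972248
Denominator 4 − 1 = 3.
Extrapolated: (-23.6293972248) / 3 = -7.8764657416
Correction |R − A(h/2)| = 4.681e-03; gap |A(h/2) − A(h)| = 1.404e-02.

-7.876466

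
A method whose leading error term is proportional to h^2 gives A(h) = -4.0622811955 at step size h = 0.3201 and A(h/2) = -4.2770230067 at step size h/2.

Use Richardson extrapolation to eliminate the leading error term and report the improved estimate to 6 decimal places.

Error is O(h^2); halving h shrinks it by 2^2 = 4.
4*(-4.2770230067) = -17.1080920268; subtract (-4.0622811955) → -13.0458108313
(-13.0458108313) ÷ 3 = -4.3486036104

-4.348604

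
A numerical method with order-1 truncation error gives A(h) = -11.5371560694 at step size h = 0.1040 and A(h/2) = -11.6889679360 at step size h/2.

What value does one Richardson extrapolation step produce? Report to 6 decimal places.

-11.840780

With r = 1 the leading error scales as h^1, so the weight is 2^1 = 2.
2·(-11.6889679360) = -23.3779358720; subtract (-11.5371560694) → -11.8407798026
Divide by 2^1 − 1 = 1.
So the Richardson estimate is -11.8407798026.
Gap between inputs: 1.518e-01; correction applied: −0.1518118666.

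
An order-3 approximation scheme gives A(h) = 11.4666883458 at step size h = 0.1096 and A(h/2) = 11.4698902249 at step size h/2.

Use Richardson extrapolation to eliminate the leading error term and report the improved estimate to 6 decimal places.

Error is O(h^3); halving h shrinks it by 2^3 = 8.
A(h/2) − A(h) = 11.4698902249 − 11.4666883458 = 0.0032018791
Divide by 2^3 − 1 = 7: 0.0032018791/7 = 0.0004574113
R = 11.4698902249 + 0.0004574113 = 11.4703476362
Correction |R − A(h/2)| = 4.574e-04; gap |A(h/2) − A(h)| = 3.202e-03.

11.470348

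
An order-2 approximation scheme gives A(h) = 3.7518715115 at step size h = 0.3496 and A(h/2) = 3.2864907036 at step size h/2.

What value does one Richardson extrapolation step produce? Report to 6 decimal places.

Order 2 gives 2^r = 4 and 2^r − 1 = 3.
Top: 4(3.2864907036) − (3.7518715115) = 9.3940913029
9.3940913029 ÷ 3 = 3.1313637676

3.131364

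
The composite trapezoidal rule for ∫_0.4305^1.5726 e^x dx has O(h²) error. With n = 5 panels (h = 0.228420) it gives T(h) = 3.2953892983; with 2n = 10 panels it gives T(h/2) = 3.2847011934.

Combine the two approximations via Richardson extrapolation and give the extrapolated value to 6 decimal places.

Error is O(h^2); halving h shrinks it by 2^2 = 4.
2^2×A(h/2) = 13.1388047736; minus A(h) gives 9.8434154753.
Extrapolated: 9.8434154753 / 3 = 3.2811384918
Gap between inputs: 1.069e-02; correction applied: −0.0035627016.

3.281138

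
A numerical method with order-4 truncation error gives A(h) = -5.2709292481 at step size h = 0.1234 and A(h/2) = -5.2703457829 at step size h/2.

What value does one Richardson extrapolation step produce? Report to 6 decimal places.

Leading term ∝ h^4; use weight 16 = 2^4.
Numerator 16*A(h/2) − A(h) = 16*(-5.2703457829) − (-5.2709292481) = -79.0546032783
(16*(-5.2703457829) − (-5.2709292481))/(16 − 1) = -5.2703068852
Correction |R − A(h/2)| = 3.890e-05; gap |A(h/2) − A(h)| = 5.835e-04.

-5.270307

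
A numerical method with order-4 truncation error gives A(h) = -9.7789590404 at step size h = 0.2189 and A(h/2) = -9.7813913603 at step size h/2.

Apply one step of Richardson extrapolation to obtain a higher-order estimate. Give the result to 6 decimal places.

The method has order 4: 2^4 = 16.
16 × (-9.7813913603) = -156.5022617648; (-156.5022617648) − (-9.7789590404) = -146.7233027244
Divide by 2^4 − 1 = 15.
(-146.7233027244) ÷ 15 = -9.7815535150
Correction |R − A(h/2)| = 1.622e-04; gap |A(h/2) − A(h)| = 2.432e-03.

-9.781554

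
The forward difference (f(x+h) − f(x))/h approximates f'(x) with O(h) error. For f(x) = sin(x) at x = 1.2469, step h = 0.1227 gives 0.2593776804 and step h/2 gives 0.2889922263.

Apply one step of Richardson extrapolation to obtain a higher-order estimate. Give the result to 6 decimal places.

r = 1: numerator weight 2, denominator 1.
2*0.2889922263 − 0.2593776804 = 0.3186067722
Divide by 2^1 − 1 = 1.
Extrapolated: 0.3186067722 / 1 = 0.3186067722
Gap between inputs: 2.961e-02; correction applied: +0.0296145459.

0.318607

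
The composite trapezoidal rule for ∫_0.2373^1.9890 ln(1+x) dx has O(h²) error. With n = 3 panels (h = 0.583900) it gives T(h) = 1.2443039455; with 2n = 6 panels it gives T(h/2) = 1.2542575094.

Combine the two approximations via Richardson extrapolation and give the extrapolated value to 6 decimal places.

1.257575

Leading term ∝ h^2; use weight 4 = 2^2.
Numerator 4·A(h/2) − A(h) = 4·1.2542575094 − 1.2443039455 = 3.7727260921
R = 3.7727260921/3 = 1.2575753640
Correction |R − A(h/2)| = 3.318e-03; gap |A(h/2) − A(h)| = 9.954e-03.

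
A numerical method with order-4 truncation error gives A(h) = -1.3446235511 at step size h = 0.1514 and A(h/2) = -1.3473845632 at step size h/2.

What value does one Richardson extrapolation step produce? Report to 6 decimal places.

-1.347569

r = 4, so 2^r = 16.
16·(-1.3473845632) − (-1.3446235511) = -20.2135294601
(-20.2135294601) ÷ 15 = -1.3475686307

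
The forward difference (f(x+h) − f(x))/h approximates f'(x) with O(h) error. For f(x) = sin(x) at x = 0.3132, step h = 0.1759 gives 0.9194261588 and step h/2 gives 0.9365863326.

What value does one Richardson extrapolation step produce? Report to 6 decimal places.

r = 1: numerator weight 2, denominator 1.
Weighted: 1.8731726652 − 0.9194261588 = 0.9537465064
Extrapolated: 0.9537465064 / 1 = 0.9537465064

0.953747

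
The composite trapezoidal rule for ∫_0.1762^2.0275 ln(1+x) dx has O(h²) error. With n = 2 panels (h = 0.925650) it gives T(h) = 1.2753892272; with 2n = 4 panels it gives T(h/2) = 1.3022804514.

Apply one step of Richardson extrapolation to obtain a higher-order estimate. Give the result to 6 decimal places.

1.311244

Method order is 2; weight 2^2 = 4.
Top: 4(1.3022804514) − (1.2753892272) = 3.9337325784
3.9337325784 ÷ 3 = 1.3112441928
Shift from A(h/2): +0.0089637414.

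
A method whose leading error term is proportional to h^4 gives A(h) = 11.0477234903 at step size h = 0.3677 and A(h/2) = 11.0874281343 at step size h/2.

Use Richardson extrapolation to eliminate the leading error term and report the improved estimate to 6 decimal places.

Method order is 4; weight 2^4 = 16.
16 × 11.0874281343 = 177.3988501488; subtract 11.0477234903 → 166.3511266585
(16 × 11.0874281343 − 11.0477234903)/(16 − 1) = 11.0900751106

11.090075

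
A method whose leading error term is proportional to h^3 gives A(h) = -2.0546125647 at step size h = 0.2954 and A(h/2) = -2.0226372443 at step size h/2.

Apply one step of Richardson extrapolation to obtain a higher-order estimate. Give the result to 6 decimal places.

-2.018069

r = 3: numerator weight 8, denominator 7.
Top: 8(-2.0226372443) − (-2.0546125647) = -14.1264853897
Divide by 2^3 − 1 = 7.
Extrapolated: (-14.1264853897) / 7 = -2.0180693414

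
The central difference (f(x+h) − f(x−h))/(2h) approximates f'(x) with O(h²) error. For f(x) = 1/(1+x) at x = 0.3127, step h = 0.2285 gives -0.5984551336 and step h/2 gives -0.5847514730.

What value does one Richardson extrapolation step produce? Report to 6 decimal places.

Method order is 2; weight 2^2 = 4.
4*(-0.5847514730) = -2.3390058920; subtract (-0.5984551336) → -1.7405507584
(4*(-0.5847514730) − (-0.5984551336))/(4 − 1) = -0.5801835861
Gap between inputs: 1.370e-02; correction applied: +0.0045678869.

-0.580184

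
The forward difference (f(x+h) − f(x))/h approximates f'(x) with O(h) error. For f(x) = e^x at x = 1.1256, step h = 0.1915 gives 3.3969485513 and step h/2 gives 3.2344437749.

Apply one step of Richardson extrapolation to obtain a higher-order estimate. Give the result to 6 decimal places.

3.071939

Leading term ∝ h^1; use weight 2 = 2^1.
2*3.2344437749 = 6.4688875498; 6.4688875498 − 3.3969485513 = 3.0719389985
3.0719389985 ÷ 1 = 3.0719389985
Correction |R − A(h/2)| = 1.625e-01; gap |A(h/2) − A(h)| = 1.625e-01.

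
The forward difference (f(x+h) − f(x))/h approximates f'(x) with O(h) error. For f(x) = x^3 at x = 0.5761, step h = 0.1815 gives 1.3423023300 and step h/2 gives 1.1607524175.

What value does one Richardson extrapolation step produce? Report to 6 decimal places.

0.979203

Order 1 gives 2^r = 2 and 2^r − 1 = 1.
Numerator 2*A(h/2) − A(h) = 2*1.1607524175 − 1.3423023300 = 0.9792025050
(2*1.1607524175 − 1.3423023300)/(2 − 1) = 0.9792025050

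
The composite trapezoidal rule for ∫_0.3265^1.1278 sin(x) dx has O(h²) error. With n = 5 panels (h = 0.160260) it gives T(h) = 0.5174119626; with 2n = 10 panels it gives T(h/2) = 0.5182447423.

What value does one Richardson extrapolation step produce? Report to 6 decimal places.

0.518522

The method has order 2: 2^2 = 4.
Numerator 4*A(h/2) − A(h) = 4*0.5182447423 − 0.5174119626 = 1.5555670066
Extrapolated: 1.5555670066 / 3 = 0.5185223355
Shift from A(h/2): +0.0002775932.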